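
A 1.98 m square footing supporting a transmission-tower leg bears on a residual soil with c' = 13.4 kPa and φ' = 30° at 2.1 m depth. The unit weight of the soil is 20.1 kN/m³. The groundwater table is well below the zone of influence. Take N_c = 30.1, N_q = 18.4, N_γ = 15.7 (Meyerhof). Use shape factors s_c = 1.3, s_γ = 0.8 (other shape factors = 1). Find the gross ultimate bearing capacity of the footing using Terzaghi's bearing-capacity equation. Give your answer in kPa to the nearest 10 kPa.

Overburden at base level: q = 20.1 × 2.1 = 42.21 kPa.
Cohesion term c·N_c·s_c = 13.4 × 30.1 × 1.3 = 524.34 kPa; surcharge term q·N_q = 42.21 × 18.4 = 776.66 kPa; self-weight term 0.5·γ·B·N_γ·s_γ = 0.5 × 20.1 × 1.98 × 15.7 × 0.8 = 249.93 kPa.
q_ult = 524.34 + 776.66 + 249.93 = 1550.9 kPa.

q_ult ≈ 1550 kPa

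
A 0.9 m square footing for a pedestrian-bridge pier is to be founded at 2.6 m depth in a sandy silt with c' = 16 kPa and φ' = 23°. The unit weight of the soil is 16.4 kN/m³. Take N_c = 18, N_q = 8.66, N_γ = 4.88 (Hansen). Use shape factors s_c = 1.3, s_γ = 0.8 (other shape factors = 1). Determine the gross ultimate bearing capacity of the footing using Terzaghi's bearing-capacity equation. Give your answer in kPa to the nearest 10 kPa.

q_ult ≈ 770 kPa

Effective surcharge at the founding depth q = γ·D_f = 16.4 × 2.6 = 42.64 kPa.
q_ult = c·N_c·s_c + q·N_q + 0.5·γ·B·N_γ·s_γ
     = 16 × 18 × 1.3 + 42.64 × 8.66 + 0.5 × 16.4 × 0.9 × 4.88 × 0.8
     = 374.4 + 369.26 + 28.812 = 772.47 kPa.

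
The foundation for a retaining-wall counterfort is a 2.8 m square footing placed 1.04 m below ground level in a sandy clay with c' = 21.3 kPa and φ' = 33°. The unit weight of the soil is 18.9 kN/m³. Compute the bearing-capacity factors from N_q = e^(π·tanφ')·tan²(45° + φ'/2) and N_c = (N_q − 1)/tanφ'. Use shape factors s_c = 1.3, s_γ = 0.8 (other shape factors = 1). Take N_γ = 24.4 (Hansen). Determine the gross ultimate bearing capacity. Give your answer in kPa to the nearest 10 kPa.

q_ult ≈ 2100 kPa

tan33° = 0.6494, so N_q = e^(π×0.6494)·tan²(61.5°) = 7.692 × 3.392 = 26.09.
N_c = (26.09 − 1)/tan33° = 38.64.
Effective surcharge at the founding depth q = γ·D_f = 18.9 × 1.04 = 19.656 kPa.
q_ult = c·N_c·s_c + q·N_q + 0.5·γ·B·N_γ·s_γ
     = 21.3 × 38.638 × 1.3 + 19.656 × 26.092 + 0.5 × 18.9 × 2.8 × 24.4 × 0.8
     = 1069.9 + 512.86 + 516.5 = 2099.3 kPa.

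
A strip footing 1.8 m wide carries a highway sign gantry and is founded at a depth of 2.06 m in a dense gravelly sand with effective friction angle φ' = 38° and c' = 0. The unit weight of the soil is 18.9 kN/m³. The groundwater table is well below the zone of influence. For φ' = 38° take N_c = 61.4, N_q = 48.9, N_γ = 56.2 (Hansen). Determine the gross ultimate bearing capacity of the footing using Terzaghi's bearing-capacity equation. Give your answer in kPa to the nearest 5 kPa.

q_ult ≈ 2860 kPa

Effective surcharge at the founding depth q = γ·D_f = 18.9 × 2.06 = 38.934 kPa.
q_ult = q·N_q + 0.5·γ·B·N_γ
     = 38.934 × 48.9 + 0.5 × 18.9 × 1.8 × 56.2
     = 1903.9 + 955.96 = 2859.8 kPa.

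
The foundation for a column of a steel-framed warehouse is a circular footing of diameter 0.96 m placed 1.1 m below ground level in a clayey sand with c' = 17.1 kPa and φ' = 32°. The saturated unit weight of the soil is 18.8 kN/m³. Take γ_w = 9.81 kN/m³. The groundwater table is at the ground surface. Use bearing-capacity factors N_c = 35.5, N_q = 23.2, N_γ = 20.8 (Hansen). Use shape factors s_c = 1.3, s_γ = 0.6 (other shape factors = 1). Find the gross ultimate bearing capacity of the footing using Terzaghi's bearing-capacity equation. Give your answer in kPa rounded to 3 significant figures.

With the water table at the surface the whole profile is submerged: γ' = 18.8 − 9.81 = 8.99 kN/m³, so q = γ'·D_f = 9.889 kPa; the same γ' applies in the ½γBN_γ term.
q_ult = c·N_c·s_c + q·N_q + 0.5·γ·B·N_γ·s_γ
     = 17.1 × 35.5 × 1.3 + 9.889 × 23.2 + 0.5 × 8.99 × 0.96 × 20.8 × 0.6
     = 789.17 + 229.42 + 53.854 = 1072.4 kPa.

q_ult ≈ 1070 kPa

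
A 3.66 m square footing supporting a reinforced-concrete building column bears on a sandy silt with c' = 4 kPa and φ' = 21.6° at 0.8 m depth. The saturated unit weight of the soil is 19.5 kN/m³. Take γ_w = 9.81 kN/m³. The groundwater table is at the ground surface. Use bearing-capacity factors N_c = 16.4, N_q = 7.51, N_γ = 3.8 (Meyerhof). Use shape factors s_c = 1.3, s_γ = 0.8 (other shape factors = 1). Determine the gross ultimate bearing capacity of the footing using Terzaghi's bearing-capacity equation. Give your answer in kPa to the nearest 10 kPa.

γ' = 19.5 − 9.81 = 9.69 kN/m³ (submerged throughout). q = 9.69 × 0.8 = 7.752 kPa; the same γ' applies in the ½γBN_γ term.
c·N_c·s_c = 4 × 16.4 × 1.3 = 85.28 kPa
q·N_q = 7.752 × 7.51 = 58.218 kPa
0.5·γ·B·N_γ·s_γ = 0.5 × 9.69 × 3.66 × 3.8 × 0.8 = 53.907 kPa
q_ult = 85.28 + 58.218 + 53.907 = 197.4 kPa.

q_ult ≈ 200 kPa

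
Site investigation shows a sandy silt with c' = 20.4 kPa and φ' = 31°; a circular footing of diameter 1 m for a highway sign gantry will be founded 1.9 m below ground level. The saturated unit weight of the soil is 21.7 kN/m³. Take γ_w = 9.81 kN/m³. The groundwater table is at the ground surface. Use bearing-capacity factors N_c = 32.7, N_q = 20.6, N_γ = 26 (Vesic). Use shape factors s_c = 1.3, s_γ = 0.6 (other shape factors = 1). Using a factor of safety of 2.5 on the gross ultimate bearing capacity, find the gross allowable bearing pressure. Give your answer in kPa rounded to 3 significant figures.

With the water table at the surface the whole profile is submerged: γ' = 21.7 − 9.81 = 11.89 kN/m³, so q = γ'·D_f = 22.591 kPa; the same γ' applies in the ½γBN_γ term.
q_ult = c·N_c·s_c + q·N_q + 0.5·γ·B·N_γ·s_γ
     = 20.4 × 32.7 × 1.3 + 22.591 × 20.6 + 0.5 × 11.89 × 1 × 26 × 0.6
     = 867.2 + 465.37 + 92.742 = 1425.3 kPa.
q_all = 1425.3 / 2.5 = 570.13 kPa.

q_all ≈ 570 kPa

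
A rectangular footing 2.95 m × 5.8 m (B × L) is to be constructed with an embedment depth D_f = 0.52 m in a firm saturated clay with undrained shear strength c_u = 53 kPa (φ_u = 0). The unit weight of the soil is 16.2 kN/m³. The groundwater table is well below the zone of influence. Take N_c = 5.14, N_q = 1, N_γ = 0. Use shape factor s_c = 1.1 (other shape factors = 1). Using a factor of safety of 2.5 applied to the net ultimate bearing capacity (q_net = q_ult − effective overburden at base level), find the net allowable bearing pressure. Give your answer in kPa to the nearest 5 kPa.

Overburden at base level: q = 16.2 × 0.52 = 8.424 kPa.
Cohesion term c·N_c·s_c = 53 × 5.14 × 1.1 = 299.66 kPa; surcharge term q·N_q = 8.424 × 1 = 8.424 kPa.
q_ult = 299.66 + 8.424 = 308.09 kPa.
Net ultimate: q_net = 308.09 − 8.424 = 299.66 kPa.
q_all(net) = 299.66 / 2.5 = 119.86 kPa.

q_all(net) ≈ 120 kPa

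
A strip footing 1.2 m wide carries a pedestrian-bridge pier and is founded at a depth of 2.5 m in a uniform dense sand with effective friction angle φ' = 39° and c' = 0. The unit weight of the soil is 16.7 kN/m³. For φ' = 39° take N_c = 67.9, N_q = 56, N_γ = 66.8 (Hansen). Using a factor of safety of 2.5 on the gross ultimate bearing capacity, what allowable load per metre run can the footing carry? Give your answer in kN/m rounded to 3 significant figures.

q = γ·D_f = 16.7 × 2.5 = 41.75 kPa.
q·N_q = 41.75 × 56 = 2338 kPa
0.5·γ·B·N_γ = 0.5 × 16.7 × 1.2 × 66.8 = 669.34 kPa
q_ult = 2338 + 669.34 = 3007.3 kPa.
Gross allowable pressure q_all = 3007.3 / 2.5 = 1202.9 kPa.
Allowable wall load = q_all × B = 1202.9 × 1.2 = 1443.5 kN per metre run.

≈ 1440 kN/m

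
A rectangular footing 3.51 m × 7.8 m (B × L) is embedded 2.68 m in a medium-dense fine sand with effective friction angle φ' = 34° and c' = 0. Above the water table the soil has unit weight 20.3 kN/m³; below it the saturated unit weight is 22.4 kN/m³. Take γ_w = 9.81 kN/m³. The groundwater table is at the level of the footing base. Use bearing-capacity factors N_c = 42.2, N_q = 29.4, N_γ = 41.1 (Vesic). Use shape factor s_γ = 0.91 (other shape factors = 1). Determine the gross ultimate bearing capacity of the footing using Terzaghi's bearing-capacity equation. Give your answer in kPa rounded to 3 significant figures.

q_ult ≈ 2430 kPa

Overburden at base level: q = 20.3 × 2.68 = 54.404 kPa.
Below the base the soil is submerged, so the ½γBN_γ term uses γ' = 22.4 − 9.81 = 12.59 kN/m³.
Surcharge term q·N_q = 54.404 × 29.4 = 1599.5 kPa; self-weight term 0.5·γ·B·N_γ·s_γ = 0.5 × 12.59 × 3.51 × 41.1 × 0.91 = 826.39 kPa.
q_ult = 1599.5 + 826.39 = 2425.9 kPa.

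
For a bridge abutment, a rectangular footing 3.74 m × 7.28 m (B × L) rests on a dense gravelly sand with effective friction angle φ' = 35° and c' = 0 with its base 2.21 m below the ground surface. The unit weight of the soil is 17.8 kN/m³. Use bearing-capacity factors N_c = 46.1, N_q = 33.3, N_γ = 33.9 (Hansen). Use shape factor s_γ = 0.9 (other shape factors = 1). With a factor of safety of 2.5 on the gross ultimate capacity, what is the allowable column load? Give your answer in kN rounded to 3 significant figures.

P_all ≈ 25300 kN

q = γ·D_f = 17.8 × 2.21 = 39.338 kPa.
q·N_q = 39.338 × 33.3 = 1310 kPa
0.5·γ·B·N_γ·s_γ = 0.5 × 17.8 × 3.74 × 33.9 × 0.9 = 1015.6 kPa
q_ult = 1310 + 1015.6 = 2325.5 kPa.
Gross allowable pressure q_all = 2325.5 / 2.5 = 930.2 kPa.
Footing area = 27.2272 m², so allowable column load = 930.2 × 27.2272 = 25327 kN.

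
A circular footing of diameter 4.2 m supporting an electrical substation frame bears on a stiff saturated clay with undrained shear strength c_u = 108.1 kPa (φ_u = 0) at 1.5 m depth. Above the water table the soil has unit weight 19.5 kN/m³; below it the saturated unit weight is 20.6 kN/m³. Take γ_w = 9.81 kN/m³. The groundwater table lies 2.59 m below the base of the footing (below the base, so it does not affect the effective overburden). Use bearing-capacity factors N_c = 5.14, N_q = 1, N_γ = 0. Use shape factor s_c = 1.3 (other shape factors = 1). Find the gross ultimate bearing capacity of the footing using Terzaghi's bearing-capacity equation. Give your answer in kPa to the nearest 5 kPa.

q_ult ≈ 750 kPa

q = γ·D_f = 19.5 × 1.5 = 29.25 kPa.
c·N_c·s_c = 108.1 × 5.14 × 1.3 = 722.32 kPa
q·N_q = 29.25 × 1 = 29.25 kPa
q_ult = 722.32 + 29.25 = 751.57 kPa.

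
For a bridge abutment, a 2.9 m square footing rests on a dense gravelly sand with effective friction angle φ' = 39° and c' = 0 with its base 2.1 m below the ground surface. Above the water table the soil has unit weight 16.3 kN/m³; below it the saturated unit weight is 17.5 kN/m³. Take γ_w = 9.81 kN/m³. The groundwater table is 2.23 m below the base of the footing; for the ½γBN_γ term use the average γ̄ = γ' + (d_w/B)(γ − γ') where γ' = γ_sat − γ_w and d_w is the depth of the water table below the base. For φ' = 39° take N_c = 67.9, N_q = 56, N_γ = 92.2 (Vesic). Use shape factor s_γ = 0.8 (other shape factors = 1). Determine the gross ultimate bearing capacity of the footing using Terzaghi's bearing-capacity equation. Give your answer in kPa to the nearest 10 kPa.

q_ult ≈ 3450 kPa

Effective surcharge at the founding depth q = γ·D_f = 16.3 × 2.1 = 34.23 kPa.
With d_w = 2.23 m < B, γ̄ = 7.69 + (2.23/2.9) × (16.3 − 7.69) = 14.311 kN/m³.
q_ult = q·N_q + 0.5·γ·B·N_γ·s_γ
     = 34.23 × 56 + 0.5 × 14.311 × 2.9 × 92.2 × 0.8
     = 1916.9 + 1530.6 = 3447.4 kPa.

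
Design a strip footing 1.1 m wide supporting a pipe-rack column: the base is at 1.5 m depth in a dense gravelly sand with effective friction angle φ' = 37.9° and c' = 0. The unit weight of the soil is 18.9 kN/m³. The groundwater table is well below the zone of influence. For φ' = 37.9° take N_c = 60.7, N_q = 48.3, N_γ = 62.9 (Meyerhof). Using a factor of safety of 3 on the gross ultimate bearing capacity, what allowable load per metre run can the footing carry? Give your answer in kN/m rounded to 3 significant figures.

≈ 742 kN/m

q = γ·D_f = 18.9 × 1.5 = 28.35 kPa.
q·N_q = 28.35 × 48.3 = 1369.3 kPa
0.5·γ·B·N_γ = 0.5 × 18.9 × 1.1 × 62.9 = 653.85 kPa
q_ult = 1369.3 + 653.85 = 2023.2 kPa.
Gross allowable pressure q_all = 2023.2 / 3 = 674.38 kPa.
Allowable wall load = q_all × B = 674.38 × 1.1 = 741.82 kN per metre run.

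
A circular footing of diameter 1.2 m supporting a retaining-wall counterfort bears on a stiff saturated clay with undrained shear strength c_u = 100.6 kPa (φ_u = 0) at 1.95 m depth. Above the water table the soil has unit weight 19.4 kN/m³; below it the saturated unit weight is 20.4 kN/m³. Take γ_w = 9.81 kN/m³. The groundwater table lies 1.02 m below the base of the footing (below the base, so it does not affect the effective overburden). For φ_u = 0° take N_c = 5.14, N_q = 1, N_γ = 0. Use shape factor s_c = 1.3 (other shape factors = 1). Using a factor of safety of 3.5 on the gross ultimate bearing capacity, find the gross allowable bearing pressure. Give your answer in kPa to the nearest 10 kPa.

q_all ≈ 200 kPa

Effective surcharge at the founding depth q = γ·D_f = 19.4 × 1.95 = 37.83 kPa.
q_ult = c·N_c·s_c + q·N_q
     = 100.6 × 5.14 × 1.3 + 37.83 × 1
     = 672.21 + 37.83 = 710.04 kPa.
q_all = 710.04 / 3.5 = 202.87 kPa.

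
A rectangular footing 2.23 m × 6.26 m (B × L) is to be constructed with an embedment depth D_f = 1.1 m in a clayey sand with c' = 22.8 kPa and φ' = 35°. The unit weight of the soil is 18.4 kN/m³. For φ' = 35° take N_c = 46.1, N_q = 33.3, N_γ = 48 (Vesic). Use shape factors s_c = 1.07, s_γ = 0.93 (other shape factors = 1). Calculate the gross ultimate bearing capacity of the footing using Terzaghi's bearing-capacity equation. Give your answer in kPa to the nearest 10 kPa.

Overburden at base level: q = 18.4 × 1.1 = 20.24 kPa.
Cohesion term c·N_c·s_c = 22.8 × 46.1 × 1.07 = 1124.7 kPa; surcharge term q·N_q = 20.24 × 33.3 = 673.99 kPa; self-weight term 0.5·γ·B·N_γ·s_γ = 0.5 × 18.4 × 2.23 × 48 × 0.93 = 915.83 kPa.
q_ult = 1124.7 + 673.99 + 915.83 = 2714.5 kPa.

q_ult ≈ 2710 kPa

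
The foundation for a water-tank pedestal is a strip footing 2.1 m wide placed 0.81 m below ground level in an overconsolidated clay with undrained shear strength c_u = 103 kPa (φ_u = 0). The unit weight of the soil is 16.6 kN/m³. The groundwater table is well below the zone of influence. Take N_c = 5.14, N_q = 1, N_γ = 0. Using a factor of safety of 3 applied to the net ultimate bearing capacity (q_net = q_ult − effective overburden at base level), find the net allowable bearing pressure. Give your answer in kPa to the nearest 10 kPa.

q_all(net) ≈ 180 kPa

Overburden at base level: q = 16.6 × 0.81 = 13.446 kPa.
Cohesion term c·N_c = 103 × 5.14 = 529.42 kPa; surcharge term q·N_q = 13.446 × 1 = 13.446 kPa.
q_ult = 529.42 + 13.446 = 542.87 kPa.
Net ultimate: q_net = 542.87 − 13.446 = 529.42 kPa.
q_all(net) = 529.42 / 3 = 176.47 kPa.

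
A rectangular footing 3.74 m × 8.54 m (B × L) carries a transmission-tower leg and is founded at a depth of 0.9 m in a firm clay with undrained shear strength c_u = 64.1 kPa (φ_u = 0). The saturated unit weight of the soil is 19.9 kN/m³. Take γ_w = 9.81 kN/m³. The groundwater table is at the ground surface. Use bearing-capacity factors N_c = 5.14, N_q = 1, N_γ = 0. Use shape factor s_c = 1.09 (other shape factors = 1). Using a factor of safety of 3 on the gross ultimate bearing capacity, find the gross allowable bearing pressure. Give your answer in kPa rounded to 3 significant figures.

With the water table at the surface the whole profile is submerged: γ' = 19.9 − 9.81 = 10.09 kN/m³, so q = γ'·D_f = 9.081 kPa.
q_ult = c·N_c·s_c + q·N_q
     = 64.1 × 5.14 × 1.09 + 9.081 × 1
     = 359.13 + 9.081 = 368.21 kPa.
q_all = 368.21 / 3 = 122.74 kPa.

q_all ≈ 123 kPa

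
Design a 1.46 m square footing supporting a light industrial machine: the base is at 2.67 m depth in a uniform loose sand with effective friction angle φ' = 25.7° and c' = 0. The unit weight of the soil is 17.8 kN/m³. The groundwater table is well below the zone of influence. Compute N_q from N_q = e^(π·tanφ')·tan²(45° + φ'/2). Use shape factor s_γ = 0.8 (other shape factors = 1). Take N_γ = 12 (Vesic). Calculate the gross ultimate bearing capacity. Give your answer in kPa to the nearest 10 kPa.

q_ult ≈ 670 kPa

tan25.7° = 0.4813, so N_q = e^(π×0.4813)·tan²(57.85°) = 4.536 × 2.531 = 11.48.
q = γ·D_f = 17.8 × 2.67 = 47.526 kPa.
q·N_q = 47.526 × 11.481 = 545.67 kPa
0.5·γ·B·N_γ·s_γ = 0.5 × 17.8 × 1.46 × 12 × 0.8 = 124.74 kPa
q_ult = 545.67 + 124.74 = 670.41 kPa.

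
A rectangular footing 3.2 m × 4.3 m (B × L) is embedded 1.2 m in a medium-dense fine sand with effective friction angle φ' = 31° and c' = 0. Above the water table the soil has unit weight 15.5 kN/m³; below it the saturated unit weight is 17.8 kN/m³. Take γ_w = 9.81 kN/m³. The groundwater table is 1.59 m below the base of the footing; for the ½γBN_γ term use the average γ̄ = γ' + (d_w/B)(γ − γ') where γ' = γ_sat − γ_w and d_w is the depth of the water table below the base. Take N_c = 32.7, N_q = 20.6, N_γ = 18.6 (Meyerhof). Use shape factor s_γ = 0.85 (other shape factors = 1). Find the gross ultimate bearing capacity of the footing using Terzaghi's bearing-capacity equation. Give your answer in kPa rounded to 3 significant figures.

q = γ·D_f = 15.5 × 1.2 = 18.6 kPa.
γ' = 7.99 kN/m³; averaging over the depth B below the base, γ̄ = γ' + (d_w/B)(γ − γ') = 11.722 kN/m³.
q·N_q = 18.6 × 20.6 = 383.16 kPa
0.5·γ·B·N_γ·s_γ = 0.5 × 11.722 × 3.2 × 18.6 × 0.85 = 296.51 kPa
q_ult = 383.16 + 296.51 = 679.67 kPa.

q_ult ≈ 680 kPa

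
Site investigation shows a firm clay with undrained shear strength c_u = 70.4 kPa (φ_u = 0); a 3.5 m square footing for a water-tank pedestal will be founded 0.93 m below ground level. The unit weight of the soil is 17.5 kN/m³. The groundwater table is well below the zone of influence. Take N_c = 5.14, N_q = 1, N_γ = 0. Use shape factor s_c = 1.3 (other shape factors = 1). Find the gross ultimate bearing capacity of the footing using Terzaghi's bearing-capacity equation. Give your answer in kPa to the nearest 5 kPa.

q_ult ≈ 485 kPa

q = γ·D_f = 17.5 × 0.93 = 16.275 kPa.
c·N_c·s_c = 70.4 × 5.14 × 1.3 = 470.41 kPa
q·N_q = 16.275 × 1 = 16.275 kPa
q_ult = 470.41 + 16.275 = 486.69 kPa.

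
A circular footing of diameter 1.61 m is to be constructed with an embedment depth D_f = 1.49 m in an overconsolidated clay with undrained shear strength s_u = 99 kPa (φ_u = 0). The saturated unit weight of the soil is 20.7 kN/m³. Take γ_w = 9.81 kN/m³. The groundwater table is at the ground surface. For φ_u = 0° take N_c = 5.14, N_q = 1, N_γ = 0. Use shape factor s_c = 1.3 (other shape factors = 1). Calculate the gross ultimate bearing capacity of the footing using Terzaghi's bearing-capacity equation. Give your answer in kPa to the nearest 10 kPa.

Water table at ground surface, so effective unit weight γ' = 20.7 − 9.81 = 10.89 kN/m³ is used throughout; overburden q = 10.89 × 1.49 = 16.226 kPa.
Cohesion term c·N_c·s_c = 99 × 5.14 × 1.3 = 661.52 kPa; surcharge term q·N_q = 16.226 × 1 = 16.226 kPa.
q_ult = 661.52 + 16.226 = 677.74 kPa.

q_ult ≈ 680 kPa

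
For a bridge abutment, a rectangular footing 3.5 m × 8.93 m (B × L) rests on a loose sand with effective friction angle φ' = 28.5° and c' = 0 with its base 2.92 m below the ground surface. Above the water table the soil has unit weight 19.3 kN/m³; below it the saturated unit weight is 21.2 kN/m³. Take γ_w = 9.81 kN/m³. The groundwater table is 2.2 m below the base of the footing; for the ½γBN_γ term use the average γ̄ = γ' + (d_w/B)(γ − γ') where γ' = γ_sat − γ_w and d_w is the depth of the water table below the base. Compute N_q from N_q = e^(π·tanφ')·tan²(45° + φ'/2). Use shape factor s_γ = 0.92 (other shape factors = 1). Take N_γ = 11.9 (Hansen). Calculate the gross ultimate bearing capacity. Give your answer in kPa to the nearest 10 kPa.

q_ult ≈ 1190 kPa

tan28.5° = 0.543, so N_q = e^(π×0.543)·tan²(59.25°) = 5.505 × 2.825 = 15.55.
q = γ·D_f = 19.3 × 2.92 = 56.356 kPa.
γ' = 11.39 kN/m³; averaging over the depth B below the base, γ̄ = γ' + (d_w/B)(γ − γ') = 16.362 kN/m³.
q·N_q = 56.356 × 15.554 = 876.58 kPa
0.5·γ·B·N_γ·s_γ = 0.5 × 16.362 × 3.5 × 11.9 × 0.92 = 313.48 kPa
q_ult = 876.58 + 313.48 = 1190.1 kPa.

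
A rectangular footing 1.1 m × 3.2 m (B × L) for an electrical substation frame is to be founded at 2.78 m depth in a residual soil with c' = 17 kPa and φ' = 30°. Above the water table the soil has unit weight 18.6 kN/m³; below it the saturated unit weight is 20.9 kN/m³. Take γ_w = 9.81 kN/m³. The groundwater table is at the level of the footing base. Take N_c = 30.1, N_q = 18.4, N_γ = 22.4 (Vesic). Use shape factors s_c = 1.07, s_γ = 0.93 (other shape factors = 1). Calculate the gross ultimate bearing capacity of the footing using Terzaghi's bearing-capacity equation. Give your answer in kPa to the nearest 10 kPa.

Overburden at base level: q = 18.6 × 2.78 = 51.708 kPa.
Below the base the soil is submerged, so the ½γBN_γ term uses γ' = 20.9 − 9.81 = 11.09 kN/m³.
Cohesion term c·N_c·s_c = 17 × 30.1 × 1.07 = 547.52 kPa; surcharge term q·N_q = 51.708 × 18.4 = 951.43 kPa; self-weight term 0.5·γ·B·N_γ·s_γ = 0.5 × 11.09 × 1.1 × 22.4 × 0.93 = 127.06 kPa.
q_ult = 547.52 + 951.43 + 127.06 = 1626 kPa.

q_ult ≈ 1630 kPa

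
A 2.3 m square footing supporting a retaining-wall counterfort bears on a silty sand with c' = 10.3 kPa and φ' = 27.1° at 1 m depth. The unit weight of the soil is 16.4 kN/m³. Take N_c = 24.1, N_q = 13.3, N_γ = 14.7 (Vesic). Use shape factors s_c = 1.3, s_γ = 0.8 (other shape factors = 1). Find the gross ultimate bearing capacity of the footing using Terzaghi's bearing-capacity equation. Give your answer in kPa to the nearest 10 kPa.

q = γ·D_f = 16.4 × 1 = 16.4 kPa.
c·N_c·s_c = 10.3 × 24.1 × 1.3 = 322.7 kPa
q·N_q = 16.4 × 13.3 = 218.12 kPa
0.5·γ·B·N_γ·s_γ = 0.5 × 16.4 × 2.3 × 14.7 × 0.8 = 221.79 kPa
q_ult = 322.7 + 218.12 + 221.79 = 762.61 kPa.

q_ult ≈ 760 kPa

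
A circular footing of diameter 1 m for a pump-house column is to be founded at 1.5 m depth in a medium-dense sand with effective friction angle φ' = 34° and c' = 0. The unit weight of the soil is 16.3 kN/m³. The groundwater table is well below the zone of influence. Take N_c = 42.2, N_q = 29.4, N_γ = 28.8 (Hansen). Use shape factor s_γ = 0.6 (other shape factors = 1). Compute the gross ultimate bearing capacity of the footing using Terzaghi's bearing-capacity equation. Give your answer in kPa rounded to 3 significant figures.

q_ult ≈ 860 kPa

Effective surcharge at the founding depth q = γ·D_f = 16.3 × 1.5 = 24.45 kPa.
q_ult = q·N_q + 0.5·γ·B·N_γ·s_γ
     = 24.45 × 29.4 + 0.5 × 16.3 × 1 × 28.8 × 0.6
     = 718.83 + 140.83 = 859.66 kPa.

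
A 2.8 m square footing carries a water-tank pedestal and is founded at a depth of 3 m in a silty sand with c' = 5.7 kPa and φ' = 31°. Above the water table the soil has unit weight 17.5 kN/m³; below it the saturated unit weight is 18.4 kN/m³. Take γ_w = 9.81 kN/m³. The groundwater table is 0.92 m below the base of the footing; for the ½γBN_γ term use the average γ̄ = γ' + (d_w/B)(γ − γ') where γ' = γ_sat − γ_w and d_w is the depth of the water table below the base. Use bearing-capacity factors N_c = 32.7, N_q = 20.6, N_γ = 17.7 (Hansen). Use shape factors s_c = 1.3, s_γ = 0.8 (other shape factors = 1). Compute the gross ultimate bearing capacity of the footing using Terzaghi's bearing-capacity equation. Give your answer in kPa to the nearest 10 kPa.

q_ult ≈ 1550 kPa

Overburden at base level: q = 17.5 × 3 = 52.5 kPa.
The water table is 0.92 m below the base (< B = 2.8 m), so the ½γBN_γ term uses γ̄ = γ' + (d_w/B)(γ − γ') = 8.59 + (0.92/2.8)(17.5 − 8.59) = 11.518 kN/m³.
Cohesion term c·N_c·s_c = 5.7 × 32.7 × 1.3 = 242.31 kPa; surcharge term q·N_q = 52.5 × 20.6 = 1081.5 kPa; self-weight term 0.5·γ·B·N_γ·s_γ = 0.5 × 11.518 × 2.8 × 17.7 × 0.8 = 228.32 kPa.
q_ult = 242.31 + 1081.5 + 228.32 = 1552.1 kPa.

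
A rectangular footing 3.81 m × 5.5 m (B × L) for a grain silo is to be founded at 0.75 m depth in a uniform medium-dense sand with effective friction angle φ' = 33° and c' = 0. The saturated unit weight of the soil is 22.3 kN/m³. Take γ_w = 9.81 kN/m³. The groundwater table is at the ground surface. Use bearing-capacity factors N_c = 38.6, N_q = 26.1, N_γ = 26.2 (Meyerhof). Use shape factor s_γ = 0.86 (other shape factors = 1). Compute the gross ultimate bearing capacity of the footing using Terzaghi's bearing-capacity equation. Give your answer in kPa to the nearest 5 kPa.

Water table at ground surface, so effective unit weight γ' = 22.3 − 9.81 = 12.49 kN/m³ is used throughout; overburden q = 12.49 × 0.75 = 9.3675 kPa; the same γ' applies in the ½γBN_γ term.
Surcharge term q·N_q = 9.3675 × 26.1 = 244.49 kPa; self-weight term 0.5·γ·B·N_γ·s_γ = 0.5 × 12.49 × 3.81 × 26.2 × 0.86 = 536.11 kPa.
q_ult = 244.49 + 536.11 = 780.61 kPa.

q_ult ≈ 780 kPa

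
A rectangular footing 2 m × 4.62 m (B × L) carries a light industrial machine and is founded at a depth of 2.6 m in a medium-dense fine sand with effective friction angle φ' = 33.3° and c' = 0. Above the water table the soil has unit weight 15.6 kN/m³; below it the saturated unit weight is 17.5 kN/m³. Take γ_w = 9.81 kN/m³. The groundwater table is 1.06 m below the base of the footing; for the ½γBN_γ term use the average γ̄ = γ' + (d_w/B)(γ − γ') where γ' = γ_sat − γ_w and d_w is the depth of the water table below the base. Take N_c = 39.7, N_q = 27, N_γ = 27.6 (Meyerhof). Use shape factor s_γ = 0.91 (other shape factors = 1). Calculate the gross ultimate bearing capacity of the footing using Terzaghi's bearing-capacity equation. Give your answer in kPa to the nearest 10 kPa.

q_ult ≈ 1390 kPa

q = γ·D_f = 15.6 × 2.6 = 40.56 kPa.
γ' = 7.69 kN/m³; averaging over the depth B below the base, γ̄ = γ' + (d_w/B)(γ − γ') = 11.882 kN/m³.
q·N_q = 40.56 × 27 = 1095.1 kPa
0.5·γ·B·N_γ·s_γ = 0.5 × 11.882 × 2 × 27.6 × 0.91 = 298.44 kPa
q_ult = 1095.1 + 298.44 = 1393.6 kPa.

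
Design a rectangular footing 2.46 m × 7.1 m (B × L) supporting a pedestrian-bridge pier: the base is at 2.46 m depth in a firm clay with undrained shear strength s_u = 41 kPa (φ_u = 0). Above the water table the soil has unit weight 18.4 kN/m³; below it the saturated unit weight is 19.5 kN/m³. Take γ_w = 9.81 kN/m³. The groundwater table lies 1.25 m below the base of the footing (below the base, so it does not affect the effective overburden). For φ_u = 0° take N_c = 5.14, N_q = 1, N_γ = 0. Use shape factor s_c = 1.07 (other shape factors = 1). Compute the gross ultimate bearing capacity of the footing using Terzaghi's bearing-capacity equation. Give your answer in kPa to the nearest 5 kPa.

q_ult ≈ 270 kPa

Overburden at base level: q = 18.4 × 2.46 = 45.264 kPa.
Cohesion term c·N_c·s_c = 41 × 5.14 × 1.07 = 225.49 kPa; surcharge term q·N_q = 45.264 × 1 = 45.264 kPa.
q_ult = 225.49 + 45.264 = 270.76 kPa.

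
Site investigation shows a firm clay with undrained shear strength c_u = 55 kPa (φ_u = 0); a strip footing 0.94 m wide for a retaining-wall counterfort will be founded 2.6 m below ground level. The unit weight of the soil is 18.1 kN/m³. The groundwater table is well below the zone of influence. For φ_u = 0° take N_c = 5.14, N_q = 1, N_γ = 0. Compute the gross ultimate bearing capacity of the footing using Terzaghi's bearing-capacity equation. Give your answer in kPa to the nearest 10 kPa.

q = γ·D_f = 18.1 × 2.6 = 47.06 kPa.
c·N_c = 55 × 5.14 = 282.7 kPa
q·N_q = 47.06 × 1 = 47.06 kPa
q_ult = 282.7 + 47.06 = 329.76 kPa.

q_ult ≈ 330 kPa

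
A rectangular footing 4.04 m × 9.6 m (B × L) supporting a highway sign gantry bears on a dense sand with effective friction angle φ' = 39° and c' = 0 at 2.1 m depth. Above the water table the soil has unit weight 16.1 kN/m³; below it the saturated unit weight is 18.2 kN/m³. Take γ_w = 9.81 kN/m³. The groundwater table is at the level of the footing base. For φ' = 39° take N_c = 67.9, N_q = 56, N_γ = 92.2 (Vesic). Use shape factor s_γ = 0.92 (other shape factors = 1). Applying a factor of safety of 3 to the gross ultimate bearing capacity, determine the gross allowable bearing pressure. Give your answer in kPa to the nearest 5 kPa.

Effective surcharge at the founding depth q = γ·D_f = 16.1 × 2.1 = 33.81 kPa.
The water table coincides with the base, so in the self-weight term γ → γ' = 8.39 kN/m³.
q_ult = q·N_q + 0.5·γ·B·N_γ·s_γ
     = 33.81 × 56 + 0.5 × 8.39 × 4.04 × 92.2 × 0.92
     = 1893.4 + 1437.6 = 3330.9 kPa.
q_all = q_ult / FS = 3330.9 / 3 = 1110.3 kPa.

q_all ≈ 1110 kPa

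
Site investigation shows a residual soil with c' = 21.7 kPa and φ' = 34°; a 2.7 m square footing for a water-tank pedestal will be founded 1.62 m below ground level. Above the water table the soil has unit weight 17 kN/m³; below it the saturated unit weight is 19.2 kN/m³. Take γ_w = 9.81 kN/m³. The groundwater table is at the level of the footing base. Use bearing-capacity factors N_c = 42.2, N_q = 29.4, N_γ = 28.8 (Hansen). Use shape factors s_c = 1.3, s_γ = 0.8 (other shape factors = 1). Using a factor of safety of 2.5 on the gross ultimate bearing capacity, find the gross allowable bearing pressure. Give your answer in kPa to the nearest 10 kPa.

q_all ≈ 920 kPa

Overburden at base level: q = 17 × 1.62 = 27.54 kPa.
Below the base the soil is submerged, so the ½γBN_γ term uses γ' = 19.2 − 9.81 = 9.39 kN/m³.
Cohesion term c·N_c·s_c = 21.7 × 42.2 × 1.3 = 1190.5 kPa; surcharge term q·N_q = 27.54 × 29.4 = 809.68 kPa; self-weight term 0.5·γ·B·N_γ·s_γ = 0.5 × 9.39 × 2.7 × 28.8 × 0.8 = 292.07 kPa.
q_ult = 1190.5 + 809.68 + 292.07 = 2292.2 kPa.
q_all = 2292.2 / 2.5 = 916.88 kPa.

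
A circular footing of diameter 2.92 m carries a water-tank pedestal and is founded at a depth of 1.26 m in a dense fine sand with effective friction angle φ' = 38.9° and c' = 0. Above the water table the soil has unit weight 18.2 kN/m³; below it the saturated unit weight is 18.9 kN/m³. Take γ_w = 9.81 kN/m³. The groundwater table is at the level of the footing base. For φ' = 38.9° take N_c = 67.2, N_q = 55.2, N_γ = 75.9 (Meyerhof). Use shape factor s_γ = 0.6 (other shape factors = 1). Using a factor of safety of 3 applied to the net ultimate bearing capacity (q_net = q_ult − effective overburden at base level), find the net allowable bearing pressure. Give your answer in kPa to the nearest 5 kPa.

q_all(net) ≈ 615 kPa

Effective surcharge at the founding depth q = γ·D_f = 18.2 × 1.26 = 22.932 kPa.
The water table coincides with the base, so in the self-weight term γ → γ' = 9.09 kN/m³.
q_ult = q·N_q + 0.5·γ·B·N_γ·s_γ
     = 22.932 × 55.2 + 0.5 × 9.09 × 2.92 × 75.9 × 0.6
     = 1265.8 + 604.38 = 1870.2 kPa.
Net ultimate: q_net = 1870.2 − 22.932 = 1847.3 kPa.
q_all(net) = 1847.3 / 3 = 615.76 kPa.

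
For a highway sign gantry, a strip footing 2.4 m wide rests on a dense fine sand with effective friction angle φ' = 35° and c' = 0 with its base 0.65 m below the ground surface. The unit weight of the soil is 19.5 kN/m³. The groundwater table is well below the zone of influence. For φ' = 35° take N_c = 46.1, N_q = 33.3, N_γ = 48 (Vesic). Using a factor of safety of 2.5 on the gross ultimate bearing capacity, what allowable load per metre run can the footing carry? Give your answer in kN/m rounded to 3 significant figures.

≈ 1480 kN/m

Overburden at base level: q = 19.5 × 0.65 = 12.675 kPa.
Surcharge term q·N_q = 12.675 × 33.3 = 422.08 kPa; self-weight term 0.5·γ·B·N_γ = 0.5 × 19.5 × 2.4 × 48 = 1123.2 kPa.
q_ult = 422.08 + 1123.2 = 1545.3 kPa.
Gross allowable pressure q_all = 1545.3 / 2.5 = 618.11 kPa.
Allowable wall load = q_all × B = 618.11 × 2.4 = 1483.5 kN per metre run.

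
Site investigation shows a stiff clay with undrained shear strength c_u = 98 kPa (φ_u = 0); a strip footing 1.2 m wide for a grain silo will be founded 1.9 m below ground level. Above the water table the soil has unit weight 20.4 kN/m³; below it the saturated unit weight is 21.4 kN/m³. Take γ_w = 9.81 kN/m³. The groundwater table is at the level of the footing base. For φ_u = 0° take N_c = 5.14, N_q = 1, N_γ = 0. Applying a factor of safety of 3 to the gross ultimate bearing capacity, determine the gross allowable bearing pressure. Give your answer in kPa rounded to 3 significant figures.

q = γ·D_f = 20.4 × 1.9 = 38.76 kPa.
c·N_c = 98 × 5.14 = 503.72 kPa
q·N_q = 38.76 × 1 = 38.76 kPa
q_ult = 503.72 + 38.76 = 542.48 kPa.
q_all = q_ult / FS = 542.48 / 3 = 180.83 kPa.

q_all ≈ 181 kPa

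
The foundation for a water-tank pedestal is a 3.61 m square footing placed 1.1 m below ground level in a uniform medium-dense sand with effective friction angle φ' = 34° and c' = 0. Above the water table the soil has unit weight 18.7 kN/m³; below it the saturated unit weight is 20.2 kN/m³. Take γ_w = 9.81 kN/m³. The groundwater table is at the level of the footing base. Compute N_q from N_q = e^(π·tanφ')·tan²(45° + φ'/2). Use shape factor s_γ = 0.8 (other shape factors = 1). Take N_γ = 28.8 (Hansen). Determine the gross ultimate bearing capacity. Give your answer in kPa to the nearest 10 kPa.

tan34° = 0.6745, so N_q = e^(π×0.6745)·tan²(62°) = 8.323 × 3.537 = 29.44.
q = γ·D_f = 18.7 × 1.1 = 20.57 kPa.
For the ½γBN_γ term take γ' = 20.2 − 9.81 = 10.39 kN/m³ (soil below base is submerged).
q·N_q = 20.57 × 29.44 = 605.58 kPa
0.5·γ·B·N_γ·s_γ = 0.5 × 10.39 × 3.61 × 28.8 × 0.8 = 432.09 kPa
q_ult = 605.58 + 432.09 = 1037.7 kPa.

q_ult ≈ 1040 kPa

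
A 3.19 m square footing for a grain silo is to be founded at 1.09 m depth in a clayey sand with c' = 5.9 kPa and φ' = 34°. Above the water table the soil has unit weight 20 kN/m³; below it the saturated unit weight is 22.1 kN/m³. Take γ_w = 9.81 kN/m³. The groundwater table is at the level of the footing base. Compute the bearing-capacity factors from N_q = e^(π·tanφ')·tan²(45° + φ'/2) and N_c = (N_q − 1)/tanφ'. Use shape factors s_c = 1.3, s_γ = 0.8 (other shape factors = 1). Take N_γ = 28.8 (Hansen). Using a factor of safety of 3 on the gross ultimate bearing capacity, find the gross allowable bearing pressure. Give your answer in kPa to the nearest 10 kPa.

q_all ≈ 470 kPa

N_q = e^(π·tan34°)·tan²(62°) = 29.44; N_c = (N_q − 1)/tanφ' = 42.16.
q = γ·D_f = 20 × 1.09 = 21.8 kPa.
For the ½γBN_γ term take γ' = 22.1 − 9.81 = 12.29 kN/m³ (soil below base is submerged).
c·N_c·s_c = 5.9 × 42.164 × 1.3 = 323.4 kPa
q·N_q = 21.8 × 29.44 = 641.79 kPa
0.5·γ·B·N_γ·s_γ = 0.5 × 12.29 × 3.19 × 28.8 × 0.8 = 451.64 kPa
q_ult = 323.4 + 641.79 + 451.64 = 1416.8 kPa.
q_all = 1416.8 / 3 = 472.28 kPa.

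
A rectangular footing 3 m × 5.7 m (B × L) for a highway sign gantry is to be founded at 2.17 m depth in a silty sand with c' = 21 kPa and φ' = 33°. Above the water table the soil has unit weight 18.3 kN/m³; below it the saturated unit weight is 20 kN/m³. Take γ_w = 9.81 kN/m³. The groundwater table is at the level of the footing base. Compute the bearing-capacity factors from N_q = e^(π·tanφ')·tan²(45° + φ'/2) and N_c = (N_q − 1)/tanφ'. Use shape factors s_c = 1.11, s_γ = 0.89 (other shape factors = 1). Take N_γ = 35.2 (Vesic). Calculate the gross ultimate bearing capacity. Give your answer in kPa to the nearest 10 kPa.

tan33° = 0.6494, so N_q = e^(π×0.6494)·tan²(61.5°) = 7.692 × 3.392 = 26.09.
N_c = (26.09 − 1)/tan33° = 38.64.
Effective surcharge at the founding depth q = γ·D_f = 18.3 × 2.17 = 39.711 kPa.
The water table coincides with the base, so in the self-weight term γ → γ' = 10.19 kN/m³.
q_ult = c·N_c·s_c + q·N_q + 0.5·γ·B·N_γ·s_γ
     = 21 × 38.638 × 1.11 + 39.711 × 26.092 + 0.5 × 10.19 × 3 × 35.2 × 0.89
     = 900.66 + 1036.1 + 478.85 = 2415.6 kPa.

q_ult ≈ 2420 kPa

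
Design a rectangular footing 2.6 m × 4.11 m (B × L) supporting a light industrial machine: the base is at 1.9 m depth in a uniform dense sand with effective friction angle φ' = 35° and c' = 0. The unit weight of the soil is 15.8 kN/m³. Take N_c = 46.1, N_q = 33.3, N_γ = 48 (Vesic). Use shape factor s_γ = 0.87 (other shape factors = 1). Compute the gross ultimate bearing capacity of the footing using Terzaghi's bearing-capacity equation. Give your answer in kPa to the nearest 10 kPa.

Overburden at base level: q = 15.8 × 1.9 = 30.02 kPa.
Surcharge term q·N_q = 30.02 × 33.3 = 999.67 kPa; self-weight term 0.5·γ·B·N_γ·s_γ = 0.5 × 15.8 × 2.6 × 48 × 0.87 = 857.75 kPa.
q_ult = 999.67 + 857.75 = 1857.4 kPa.

q_ult ≈ 1860 kPa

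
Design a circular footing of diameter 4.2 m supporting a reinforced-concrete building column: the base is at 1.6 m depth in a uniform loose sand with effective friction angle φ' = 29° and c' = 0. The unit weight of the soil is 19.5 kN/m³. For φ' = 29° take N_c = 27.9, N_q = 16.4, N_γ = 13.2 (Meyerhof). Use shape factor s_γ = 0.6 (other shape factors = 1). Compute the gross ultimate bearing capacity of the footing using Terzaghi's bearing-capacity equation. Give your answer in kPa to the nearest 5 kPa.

q = γ·D_f = 19.5 × 1.6 = 31.2 kPa.
q·N_q = 31.2 × 16.4 = 511.68 kPa
0.5·γ·B·N_γ·s_γ = 0.5 × 19.5 × 4.2 × 13.2 × 0.6 = 324.32 kPa
q_ult = 511.68 + 324.32 = 836 kPa.

q_ult ≈ 835 kPa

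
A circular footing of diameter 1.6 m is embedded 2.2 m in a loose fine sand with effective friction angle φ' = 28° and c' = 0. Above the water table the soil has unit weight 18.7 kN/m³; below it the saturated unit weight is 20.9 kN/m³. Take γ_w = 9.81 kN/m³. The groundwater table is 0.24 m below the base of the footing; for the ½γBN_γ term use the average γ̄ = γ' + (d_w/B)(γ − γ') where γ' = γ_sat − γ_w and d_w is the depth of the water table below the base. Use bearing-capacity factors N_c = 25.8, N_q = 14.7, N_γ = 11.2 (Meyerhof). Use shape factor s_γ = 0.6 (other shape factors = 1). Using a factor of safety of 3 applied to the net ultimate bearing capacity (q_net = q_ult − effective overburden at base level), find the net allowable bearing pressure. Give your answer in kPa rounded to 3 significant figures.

Effective surcharge at the founding depth q = γ·D_f = 18.7 × 2.2 = 41.14 kPa.
With d_w = 0.24 m < B, γ̄ = 11.09 + (0.24/1.6) × (18.7 − 11.09) = 12.231 kN/m³.
q_ult = q·N_q + 0.5·γ·B·N_γ·s_γ
     = 41.14 × 14.7 + 0.5 × 12.231 × 1.6 × 11.2 × 0.6
     = 604.76 + 65.757 = 670.51 kPa.
Net ultimate: q_net = 670.51 − 41.14 = 629.37 kPa.
q_all(net) = 629.37 / 3 = 209.79 kPa.

q_all(net) ≈ 210 kPa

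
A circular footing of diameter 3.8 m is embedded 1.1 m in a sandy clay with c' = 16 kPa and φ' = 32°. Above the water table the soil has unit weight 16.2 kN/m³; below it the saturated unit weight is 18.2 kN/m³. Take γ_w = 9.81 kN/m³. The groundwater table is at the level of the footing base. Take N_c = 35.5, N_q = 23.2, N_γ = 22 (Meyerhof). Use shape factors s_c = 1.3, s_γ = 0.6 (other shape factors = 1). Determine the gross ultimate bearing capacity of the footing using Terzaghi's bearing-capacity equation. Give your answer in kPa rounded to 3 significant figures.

Overburden at base level: q = 16.2 × 1.1 = 17.82 kPa.
Below the base the soil is submerged, so the ½γBN_γ term uses γ' = 18.2 − 9.81 = 8.39 kN/m³.
Cohesion term c·N_c·s_c = 16 × 35.5 × 1.3 = 738.4 kPa; surcharge term q·N_q = 17.82 × 23.2 = 413.42 kPa; self-weight term 0.5·γ·B·N_γ·s_γ = 0.5 × 8.39 × 3.8 × 22 × 0.6 = 210.42 kPa.
q_ult = 738.4 + 413.42 + 210.42 = 1362.2 kPa.

q_ult ≈ 1360 kPa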